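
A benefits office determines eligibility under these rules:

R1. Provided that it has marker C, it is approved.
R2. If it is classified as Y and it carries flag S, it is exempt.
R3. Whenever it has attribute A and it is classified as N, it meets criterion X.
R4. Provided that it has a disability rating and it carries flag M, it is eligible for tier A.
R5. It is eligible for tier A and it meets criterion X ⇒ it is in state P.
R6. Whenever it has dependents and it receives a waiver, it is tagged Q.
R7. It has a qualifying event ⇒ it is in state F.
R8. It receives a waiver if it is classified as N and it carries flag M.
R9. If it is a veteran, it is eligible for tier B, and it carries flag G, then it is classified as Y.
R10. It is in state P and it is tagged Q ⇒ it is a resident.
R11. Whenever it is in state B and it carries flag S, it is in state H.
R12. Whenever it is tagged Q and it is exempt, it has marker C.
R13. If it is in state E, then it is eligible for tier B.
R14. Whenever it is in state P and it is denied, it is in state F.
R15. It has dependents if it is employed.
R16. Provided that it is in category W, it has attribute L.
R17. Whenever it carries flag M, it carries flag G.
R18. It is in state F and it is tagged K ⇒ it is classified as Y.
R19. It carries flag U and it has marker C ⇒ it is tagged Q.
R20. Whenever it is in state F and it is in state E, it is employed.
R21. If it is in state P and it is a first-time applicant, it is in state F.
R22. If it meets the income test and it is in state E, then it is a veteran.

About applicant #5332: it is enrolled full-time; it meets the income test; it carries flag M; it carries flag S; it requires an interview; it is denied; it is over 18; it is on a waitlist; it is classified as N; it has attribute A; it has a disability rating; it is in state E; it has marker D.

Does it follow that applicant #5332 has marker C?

Yes

By R3 (it has attribute A, it is classified as N): it meets criterion X.
By R4 (it has a disability rating, it carries flag M): it is eligible for tier A.
By R5 (it is eligible for tier A, it meets criterion X): it is in state P.
By R8 (it is classified as N, it carries flag M): it receives a waiver.
By R13 (it is in state E): it is eligible for tier B.
By R14 (it is in state P, it is denied): it is in state F.
By R17 (it carries flag M): it carries flag G.
By R20 (it is in state F, it is in state E): it is employed.
By R22 (it meets the income test, it is in state E): it is a veteran.
By R9 (it is a veteran, it is eligible for tier B, it carries flag G): it is classified as Y.
By R15 (it is employed): it has dependents.
By R2 (it is classified as Y, it carries flag S): it is exempt.
By R6 (it has dependents, it receives a waiver): it is tagged Q.
By R12 (it is tagged Q, it is exempt): it has marker C.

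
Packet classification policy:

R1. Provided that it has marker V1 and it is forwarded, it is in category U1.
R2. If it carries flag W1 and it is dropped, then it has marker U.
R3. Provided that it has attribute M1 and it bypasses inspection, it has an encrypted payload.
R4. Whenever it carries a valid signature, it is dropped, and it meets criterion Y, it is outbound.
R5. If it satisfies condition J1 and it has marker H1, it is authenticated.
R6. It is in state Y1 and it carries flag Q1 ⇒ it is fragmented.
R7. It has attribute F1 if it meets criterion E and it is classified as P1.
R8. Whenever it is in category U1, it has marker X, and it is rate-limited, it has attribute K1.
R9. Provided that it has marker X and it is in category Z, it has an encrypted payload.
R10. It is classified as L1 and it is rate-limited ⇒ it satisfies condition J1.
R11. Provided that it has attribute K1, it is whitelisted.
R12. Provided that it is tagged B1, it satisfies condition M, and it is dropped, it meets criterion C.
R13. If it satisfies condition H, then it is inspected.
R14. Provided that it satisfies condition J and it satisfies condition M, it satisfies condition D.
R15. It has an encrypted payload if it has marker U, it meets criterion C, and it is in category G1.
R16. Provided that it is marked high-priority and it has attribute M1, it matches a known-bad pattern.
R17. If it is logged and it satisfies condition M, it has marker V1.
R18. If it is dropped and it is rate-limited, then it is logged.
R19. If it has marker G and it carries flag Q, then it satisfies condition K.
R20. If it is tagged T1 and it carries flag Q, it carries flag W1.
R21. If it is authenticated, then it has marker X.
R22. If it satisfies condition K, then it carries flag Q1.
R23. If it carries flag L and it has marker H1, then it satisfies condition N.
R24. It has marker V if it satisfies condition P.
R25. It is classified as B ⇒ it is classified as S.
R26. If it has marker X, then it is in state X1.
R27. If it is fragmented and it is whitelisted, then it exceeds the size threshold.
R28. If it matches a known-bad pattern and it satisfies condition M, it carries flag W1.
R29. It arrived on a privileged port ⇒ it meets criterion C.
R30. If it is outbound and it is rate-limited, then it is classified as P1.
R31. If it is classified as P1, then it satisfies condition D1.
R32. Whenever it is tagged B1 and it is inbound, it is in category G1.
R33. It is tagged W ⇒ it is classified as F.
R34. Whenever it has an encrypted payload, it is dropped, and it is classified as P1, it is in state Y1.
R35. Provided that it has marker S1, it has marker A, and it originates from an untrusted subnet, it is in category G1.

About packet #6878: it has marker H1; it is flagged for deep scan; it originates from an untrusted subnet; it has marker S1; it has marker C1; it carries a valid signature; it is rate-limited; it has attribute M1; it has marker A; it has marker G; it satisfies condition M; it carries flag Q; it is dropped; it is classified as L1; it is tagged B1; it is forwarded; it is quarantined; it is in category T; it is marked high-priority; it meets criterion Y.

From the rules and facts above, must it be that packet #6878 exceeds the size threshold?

Yes

By R4 (it carries a valid signature, it is dropped, it meets criterion Y): it is outbound.
By R10 (it is classified as L1, it is rate-limited): it satisfies condition J1.
By R12 (it is tagged B1, it satisfies condition M, it is dropped): it meets criterion C.
By R16 (it is marked high-priority, it has attribute M1): it matches a known-bad pattern.
By R18 (it is dropped, it is rate-limited): it is logged.
By R19 (it has marker G, it carries flag Q): it satisfies condition K.
By R22 (it satisfies condition K): it carries flag Q1.
By R28 (it matches a known-bad pattern, it satisfies condition M): it carries flag W1.
By R30 (it is outbound, it is rate-limited): it is classified as P1.
By R35 (it has marker S1, it has marker A, it originates from an untrusted subnet): it is in category G1.
By R2 (it carries flag W1, it is dropped): it has marker U.
By R5 (it satisfies condition J1, it has marker H1): it is authenticated.
By R15 (it has marker U, it meets criterion C, it is in category G1): it has an encrypted payload.
By R17 (it is logged, it satisfies condition M): it has marker V1.
By R21 (it is authenticated): it has marker X.
By R34 (it has an encrypted payload, it is dropped, it is classified as P1): it is in state Y1.
By R1 (it has marker V1, it is forwarded): it is in category U1.
By R6 (it is in state Y1, it carries flag Q1): it is fragmented.
By R8 (it is in category U1, it has marker X, it is rate-limited): it has attribute K1.
By R11 (it has attribute K1): it is whitelisted.
By R27 (it is fragmented, it is whitelisted): it exceeds the size threshold.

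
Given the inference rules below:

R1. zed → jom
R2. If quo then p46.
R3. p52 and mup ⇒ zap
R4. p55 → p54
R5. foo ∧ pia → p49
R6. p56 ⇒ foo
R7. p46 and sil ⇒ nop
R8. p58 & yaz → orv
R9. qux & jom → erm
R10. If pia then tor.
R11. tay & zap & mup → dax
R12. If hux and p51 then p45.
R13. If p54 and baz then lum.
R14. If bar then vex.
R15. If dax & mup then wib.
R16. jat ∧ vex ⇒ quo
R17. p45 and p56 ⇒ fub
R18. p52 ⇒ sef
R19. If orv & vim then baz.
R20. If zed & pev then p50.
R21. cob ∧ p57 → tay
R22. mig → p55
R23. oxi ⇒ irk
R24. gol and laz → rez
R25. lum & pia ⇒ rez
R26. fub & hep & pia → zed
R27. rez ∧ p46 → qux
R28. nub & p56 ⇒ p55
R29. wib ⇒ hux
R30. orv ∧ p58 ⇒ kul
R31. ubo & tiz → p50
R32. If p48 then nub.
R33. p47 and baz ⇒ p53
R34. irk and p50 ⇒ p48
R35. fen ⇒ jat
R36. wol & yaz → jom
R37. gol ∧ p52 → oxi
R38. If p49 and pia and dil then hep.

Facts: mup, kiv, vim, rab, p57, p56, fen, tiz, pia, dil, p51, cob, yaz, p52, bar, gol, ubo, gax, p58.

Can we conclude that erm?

zap  (by R3: p52, mup)
foo  (by R6: p56)
orv  (by R8: p58, yaz)
vex  (by R14: bar)
baz  (by R19: orv, vim)
tay  (by R21: cob, p57)
p50  (by R31: ubo, tiz)
jat  (by R35: fen)
oxi  (by R37: gol, p52)
p49  (by R5: foo, pia)
dax  (by R11: tay, zap, mup)
wib  (by R15: dax, mup)
quo  (by R16: jat, vex)
irk  (by R23: oxi)
hux  (by R29: wib)
p48  (by R34: irk, p50)
hep  (by R38: p49, pia, dil)
p46  (by R2: quo)
p45  (by R12: hux, p51)
fub  (by R17: p45, p56)
zed  (by R26: fub, hep, pia)
nub  (by R32: p48)
jom  (by R1: zed)
p55  (by R28: nub, p56)
p54  (by R4: p55)
lum  (by R13: p54, baz)
rez  (by R25: lum, pia)
qux  (by R27: rez, p46)
erm  (by R9: qux, jom)

Yes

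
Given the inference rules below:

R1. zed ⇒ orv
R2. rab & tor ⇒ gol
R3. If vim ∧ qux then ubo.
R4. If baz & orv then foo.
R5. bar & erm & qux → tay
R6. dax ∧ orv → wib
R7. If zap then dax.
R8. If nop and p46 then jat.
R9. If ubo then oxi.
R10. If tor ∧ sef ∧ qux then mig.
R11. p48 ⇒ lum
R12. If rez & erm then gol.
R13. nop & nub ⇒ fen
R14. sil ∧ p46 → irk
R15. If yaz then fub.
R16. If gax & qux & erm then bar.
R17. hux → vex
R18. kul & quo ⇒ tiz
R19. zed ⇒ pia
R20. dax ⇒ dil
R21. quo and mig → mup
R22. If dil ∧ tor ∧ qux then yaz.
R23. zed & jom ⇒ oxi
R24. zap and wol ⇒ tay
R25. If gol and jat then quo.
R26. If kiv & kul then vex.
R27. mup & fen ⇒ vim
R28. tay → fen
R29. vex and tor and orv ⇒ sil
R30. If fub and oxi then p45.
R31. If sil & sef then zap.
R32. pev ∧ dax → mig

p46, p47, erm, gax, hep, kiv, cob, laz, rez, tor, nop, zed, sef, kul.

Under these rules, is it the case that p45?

Forward chaining from the given facts derives: orv, jat, gol, pia, quo, vex, sil, zap, dax, irk, tiz, dil, wib.
The only rule concluding p45 is R30, which needs fub; that is never established.

No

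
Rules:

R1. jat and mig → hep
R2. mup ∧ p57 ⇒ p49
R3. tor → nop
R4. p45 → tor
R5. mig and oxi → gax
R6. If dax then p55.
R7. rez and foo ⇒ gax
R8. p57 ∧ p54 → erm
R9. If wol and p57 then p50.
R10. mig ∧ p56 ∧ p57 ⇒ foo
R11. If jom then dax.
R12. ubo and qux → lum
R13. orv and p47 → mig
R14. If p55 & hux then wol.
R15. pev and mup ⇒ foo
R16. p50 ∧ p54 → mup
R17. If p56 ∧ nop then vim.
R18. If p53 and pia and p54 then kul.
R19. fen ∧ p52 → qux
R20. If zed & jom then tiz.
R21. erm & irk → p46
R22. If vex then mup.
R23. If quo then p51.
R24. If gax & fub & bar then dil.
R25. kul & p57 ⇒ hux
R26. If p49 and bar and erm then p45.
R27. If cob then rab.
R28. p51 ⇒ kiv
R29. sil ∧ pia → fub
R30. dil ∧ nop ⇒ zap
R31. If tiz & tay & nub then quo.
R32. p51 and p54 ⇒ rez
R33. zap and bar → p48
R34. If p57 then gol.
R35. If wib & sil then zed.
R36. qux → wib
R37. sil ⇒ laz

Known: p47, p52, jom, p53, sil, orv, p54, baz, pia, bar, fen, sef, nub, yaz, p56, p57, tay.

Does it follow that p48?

Yes

erm  (by R8: p57, p54)
dax  (by R11: jom)
mig  (by R13: orv, p47)
kul  (by R18: p53, pia, p54)
qux  (by R19: fen, p52)
hux  (by R25: kul, p57)
fub  (by R29: sil, pia)
wib  (by R36: qux)
p55  (by R6: dax)
foo  (by R10: mig, p56, p57)
wol  (by R14: p55, hux)
zed  (by R35: wib, sil)
p50  (by R9: wol, p57)
mup  (by R16: p50, p54)
tiz  (by R20: zed, jom)
quo  (by R31: tiz, tay, nub)
p49  (by R2: mup, p57)
p51  (by R23: quo)
p45  (by R26: p49, bar, erm)
rez  (by R32: p51, p54)
tor  (by R4: p45)
gax  (by R7: rez, foo)
dil  (by R24: gax, fub, bar)
nop  (by R3: tor)
zap  (by R30: dil, nop)
p48  (by R33: zap, bar)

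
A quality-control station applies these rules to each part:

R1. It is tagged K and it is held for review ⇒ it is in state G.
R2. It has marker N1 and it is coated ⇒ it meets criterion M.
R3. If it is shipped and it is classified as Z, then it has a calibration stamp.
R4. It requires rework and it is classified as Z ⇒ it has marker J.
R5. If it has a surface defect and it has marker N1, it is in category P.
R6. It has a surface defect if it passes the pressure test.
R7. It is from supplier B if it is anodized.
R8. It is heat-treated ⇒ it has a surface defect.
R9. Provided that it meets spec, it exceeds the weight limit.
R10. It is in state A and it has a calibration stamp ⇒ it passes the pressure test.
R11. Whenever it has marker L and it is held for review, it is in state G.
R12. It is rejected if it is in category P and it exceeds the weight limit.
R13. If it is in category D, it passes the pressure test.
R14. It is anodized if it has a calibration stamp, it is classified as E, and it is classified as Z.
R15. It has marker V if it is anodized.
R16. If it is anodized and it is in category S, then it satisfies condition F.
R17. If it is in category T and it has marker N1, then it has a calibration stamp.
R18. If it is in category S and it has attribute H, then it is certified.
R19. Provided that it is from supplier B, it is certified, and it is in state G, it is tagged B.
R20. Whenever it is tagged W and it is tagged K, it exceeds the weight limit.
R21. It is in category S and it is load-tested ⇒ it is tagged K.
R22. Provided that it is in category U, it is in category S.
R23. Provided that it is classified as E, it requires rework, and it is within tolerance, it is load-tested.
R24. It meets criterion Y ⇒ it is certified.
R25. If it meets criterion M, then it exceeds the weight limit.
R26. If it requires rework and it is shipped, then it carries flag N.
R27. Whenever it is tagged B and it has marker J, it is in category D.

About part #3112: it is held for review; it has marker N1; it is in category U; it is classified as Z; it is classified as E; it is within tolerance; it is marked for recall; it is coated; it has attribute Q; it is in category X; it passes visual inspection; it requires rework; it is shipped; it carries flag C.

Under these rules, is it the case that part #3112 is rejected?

Forward chaining from the given facts derives: meets criterion M, has a calibration stamp, has marker J, is anodized, has marker V, is in category S, is load-tested, exceeds the weight limit, carries flag N, is from supplier B, satisfies condition F, is tagged K, is in state G.
The only rule concluding "it is rejected" is R12, which needs "it is in category P"; that is never established.

No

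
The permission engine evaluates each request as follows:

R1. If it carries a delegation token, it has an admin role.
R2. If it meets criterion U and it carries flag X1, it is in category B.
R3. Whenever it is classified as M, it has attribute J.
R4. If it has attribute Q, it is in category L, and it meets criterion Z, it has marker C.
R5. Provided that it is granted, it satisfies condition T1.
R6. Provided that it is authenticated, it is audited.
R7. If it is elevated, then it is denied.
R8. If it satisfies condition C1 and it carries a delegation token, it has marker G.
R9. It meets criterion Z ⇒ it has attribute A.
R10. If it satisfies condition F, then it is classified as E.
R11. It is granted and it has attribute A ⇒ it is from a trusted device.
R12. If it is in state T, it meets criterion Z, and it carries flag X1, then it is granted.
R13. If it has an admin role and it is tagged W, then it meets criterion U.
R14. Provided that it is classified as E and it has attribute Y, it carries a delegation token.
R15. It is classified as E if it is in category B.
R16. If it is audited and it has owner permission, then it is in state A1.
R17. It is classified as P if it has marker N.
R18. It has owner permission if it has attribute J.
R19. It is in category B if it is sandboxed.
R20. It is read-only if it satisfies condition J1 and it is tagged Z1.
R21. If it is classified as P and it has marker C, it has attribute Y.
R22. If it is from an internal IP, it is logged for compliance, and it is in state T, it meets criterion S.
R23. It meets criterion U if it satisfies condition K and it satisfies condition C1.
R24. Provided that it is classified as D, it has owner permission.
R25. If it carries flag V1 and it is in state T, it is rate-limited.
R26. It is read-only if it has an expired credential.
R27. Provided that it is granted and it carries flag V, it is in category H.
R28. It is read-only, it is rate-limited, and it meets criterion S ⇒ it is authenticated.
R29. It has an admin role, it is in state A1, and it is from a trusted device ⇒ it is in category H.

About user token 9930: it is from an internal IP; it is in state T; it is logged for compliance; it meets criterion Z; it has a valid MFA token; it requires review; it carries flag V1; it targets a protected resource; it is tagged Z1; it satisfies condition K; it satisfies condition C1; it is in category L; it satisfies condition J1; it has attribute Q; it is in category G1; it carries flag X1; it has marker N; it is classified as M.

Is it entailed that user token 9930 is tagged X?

No

Forward chaining from the given facts derives: has attribute J, has marker C, has attribute A, is granted, is classified as P, has owner permission, is read-only, has attribute Y, meets criterion S, meets criterion U, is rate-limited, is authenticated, is in category B, satisfies condition T1, is audited, is from a trusted device, is classified as E, is in state A1, carries a delegation token, has an admin role, has marker G, is in category H.
No rule has "it is tagged X" as its conclusion, and it is not among the given facts.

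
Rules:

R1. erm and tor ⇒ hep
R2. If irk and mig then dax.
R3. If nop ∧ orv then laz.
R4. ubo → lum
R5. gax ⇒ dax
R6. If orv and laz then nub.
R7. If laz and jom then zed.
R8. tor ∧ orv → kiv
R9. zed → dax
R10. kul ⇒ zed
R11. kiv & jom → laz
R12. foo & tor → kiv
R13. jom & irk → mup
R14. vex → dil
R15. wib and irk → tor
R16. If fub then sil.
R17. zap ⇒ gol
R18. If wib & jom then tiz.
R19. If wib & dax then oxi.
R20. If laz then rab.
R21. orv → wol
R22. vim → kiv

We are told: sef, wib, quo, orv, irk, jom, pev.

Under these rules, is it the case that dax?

tor  (by R15: wib, irk)
kiv  (by R8: tor, orv)
laz  (by R11: kiv, jom)
zed  (by R7: laz, jom)
dax  (by R9: zed)

Yes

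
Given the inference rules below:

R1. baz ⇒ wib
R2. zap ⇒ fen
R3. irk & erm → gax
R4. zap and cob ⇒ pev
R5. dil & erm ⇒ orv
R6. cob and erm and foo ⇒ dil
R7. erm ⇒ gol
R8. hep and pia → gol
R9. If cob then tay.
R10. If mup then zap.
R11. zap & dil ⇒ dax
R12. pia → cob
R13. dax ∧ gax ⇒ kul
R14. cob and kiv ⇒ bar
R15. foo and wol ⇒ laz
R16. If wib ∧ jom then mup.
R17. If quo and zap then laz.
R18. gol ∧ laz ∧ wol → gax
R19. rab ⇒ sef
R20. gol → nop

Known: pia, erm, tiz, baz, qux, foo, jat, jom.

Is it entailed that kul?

Forward chaining from the given facts derives: wib, gol, cob, mup, nop, dil, tay, zap, dax, fen, pev, orv.
The only rule concluding kul is R13, which needs gax; that is never established.

No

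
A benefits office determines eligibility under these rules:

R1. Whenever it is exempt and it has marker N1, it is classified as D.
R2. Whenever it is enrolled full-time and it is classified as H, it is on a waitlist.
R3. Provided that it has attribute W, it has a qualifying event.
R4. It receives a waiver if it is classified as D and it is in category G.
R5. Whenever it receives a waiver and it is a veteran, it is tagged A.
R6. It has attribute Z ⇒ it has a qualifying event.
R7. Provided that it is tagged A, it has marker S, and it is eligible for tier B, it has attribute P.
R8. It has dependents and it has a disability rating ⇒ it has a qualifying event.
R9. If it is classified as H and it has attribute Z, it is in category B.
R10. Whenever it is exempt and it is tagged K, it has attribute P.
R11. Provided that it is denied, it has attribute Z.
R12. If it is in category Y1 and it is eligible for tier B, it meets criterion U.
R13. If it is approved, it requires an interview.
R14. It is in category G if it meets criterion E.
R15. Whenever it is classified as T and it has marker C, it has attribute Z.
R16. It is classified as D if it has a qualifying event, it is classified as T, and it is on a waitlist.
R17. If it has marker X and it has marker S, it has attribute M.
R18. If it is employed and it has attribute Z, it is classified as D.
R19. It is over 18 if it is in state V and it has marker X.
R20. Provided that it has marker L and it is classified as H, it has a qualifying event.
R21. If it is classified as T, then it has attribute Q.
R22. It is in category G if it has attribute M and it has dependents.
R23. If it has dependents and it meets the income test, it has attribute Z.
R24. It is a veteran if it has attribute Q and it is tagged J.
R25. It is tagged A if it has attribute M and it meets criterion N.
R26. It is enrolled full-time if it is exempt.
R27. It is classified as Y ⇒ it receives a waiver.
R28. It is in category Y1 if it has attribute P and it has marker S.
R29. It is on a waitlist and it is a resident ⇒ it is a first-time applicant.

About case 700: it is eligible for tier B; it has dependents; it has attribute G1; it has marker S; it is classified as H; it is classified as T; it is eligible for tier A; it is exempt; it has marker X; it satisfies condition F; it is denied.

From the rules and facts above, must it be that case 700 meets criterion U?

Forward chaining from the given facts derives: has attribute Z, has attribute M, has attribute Q, is in category G, is enrolled full-time, is on a waitlist, has a qualifying event, is in category B, is classified as D, receives a waiver.
The only rule concluding "it meets criterion U" is R12, which needs "it is in category Y1"; that is never established.

No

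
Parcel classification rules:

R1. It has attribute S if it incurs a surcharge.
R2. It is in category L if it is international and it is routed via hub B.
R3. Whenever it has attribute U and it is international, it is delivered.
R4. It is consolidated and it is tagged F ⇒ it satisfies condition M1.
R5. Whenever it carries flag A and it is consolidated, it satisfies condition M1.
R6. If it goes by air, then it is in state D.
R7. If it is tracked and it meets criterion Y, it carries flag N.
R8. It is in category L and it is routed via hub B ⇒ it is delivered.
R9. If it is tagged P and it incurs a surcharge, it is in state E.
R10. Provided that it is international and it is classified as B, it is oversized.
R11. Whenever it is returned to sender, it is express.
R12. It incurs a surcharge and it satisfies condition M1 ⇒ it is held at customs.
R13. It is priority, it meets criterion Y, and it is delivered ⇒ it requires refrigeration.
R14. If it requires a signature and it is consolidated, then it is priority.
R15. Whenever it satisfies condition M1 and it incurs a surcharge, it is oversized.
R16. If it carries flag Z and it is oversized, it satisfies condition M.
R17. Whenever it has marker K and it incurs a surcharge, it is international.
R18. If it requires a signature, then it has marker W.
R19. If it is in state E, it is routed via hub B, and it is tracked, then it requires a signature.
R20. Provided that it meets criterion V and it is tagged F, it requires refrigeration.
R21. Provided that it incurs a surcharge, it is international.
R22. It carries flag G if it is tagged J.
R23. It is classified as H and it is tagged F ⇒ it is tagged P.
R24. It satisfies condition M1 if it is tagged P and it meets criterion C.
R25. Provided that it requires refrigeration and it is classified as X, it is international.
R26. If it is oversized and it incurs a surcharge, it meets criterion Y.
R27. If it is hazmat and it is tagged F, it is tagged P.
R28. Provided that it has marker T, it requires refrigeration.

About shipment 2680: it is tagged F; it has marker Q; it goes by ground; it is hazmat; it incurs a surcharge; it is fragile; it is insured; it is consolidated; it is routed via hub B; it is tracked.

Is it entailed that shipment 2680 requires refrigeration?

By R4 (it is consolidated, it is tagged F): it satisfies condition M1.
By R15 (it satisfies condition M1, it incurs a surcharge): it is oversized.
By R21 (it incurs a surcharge): it is international.
By R26 (it is oversized, it incurs a surcharge): it meets criterion Y.
By R27 (it is hazmat, it is tagged F): it is tagged P.
By R2 (it is international, it is routed via hub B): it is in category L.
By R8 (it is in category L, it is routed via hub B): it is delivered.
By R9 (it is tagged P, it incurs a surcharge): it is in state E.
By R19 (it is in state E, it is routed via hub B, it is tracked): it requires a signature.
By R14 (it requires a signature, it is consolidated): it is priority.
By R13 (it is priority, it meets criterion Y, it is delivered): it requires refrigeration.

Yes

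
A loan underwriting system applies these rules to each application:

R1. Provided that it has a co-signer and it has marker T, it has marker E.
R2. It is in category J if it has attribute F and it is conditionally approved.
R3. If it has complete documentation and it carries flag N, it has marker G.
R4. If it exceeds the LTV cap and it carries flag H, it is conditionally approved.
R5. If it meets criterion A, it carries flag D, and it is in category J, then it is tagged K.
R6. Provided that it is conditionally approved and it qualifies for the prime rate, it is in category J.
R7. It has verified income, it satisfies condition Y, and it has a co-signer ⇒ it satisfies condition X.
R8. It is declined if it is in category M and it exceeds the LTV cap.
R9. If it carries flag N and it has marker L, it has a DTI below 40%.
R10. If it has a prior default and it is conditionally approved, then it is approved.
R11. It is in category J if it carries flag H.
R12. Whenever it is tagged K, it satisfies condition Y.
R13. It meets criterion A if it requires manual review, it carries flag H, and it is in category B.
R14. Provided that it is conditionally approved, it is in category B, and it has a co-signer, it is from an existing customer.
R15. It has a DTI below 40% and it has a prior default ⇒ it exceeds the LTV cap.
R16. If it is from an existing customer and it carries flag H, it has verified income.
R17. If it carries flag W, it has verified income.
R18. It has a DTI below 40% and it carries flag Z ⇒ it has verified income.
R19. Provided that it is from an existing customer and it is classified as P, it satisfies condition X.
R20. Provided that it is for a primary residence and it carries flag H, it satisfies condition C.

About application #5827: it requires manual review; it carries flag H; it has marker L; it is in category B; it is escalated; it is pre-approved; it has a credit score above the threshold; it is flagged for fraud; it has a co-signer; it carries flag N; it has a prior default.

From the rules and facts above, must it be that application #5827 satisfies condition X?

Forward chaining from the given facts derives: has a DTI below 40%, is in category J, meets criterion A, exceeds the LTV cap, is conditionally approved, is approved, is from an existing customer, has verified income.
Rules concluding "it satisfies condition X": R7 needs "it satisfies condition Y"; R19 needs "it is classified as P" — none of these are established.

No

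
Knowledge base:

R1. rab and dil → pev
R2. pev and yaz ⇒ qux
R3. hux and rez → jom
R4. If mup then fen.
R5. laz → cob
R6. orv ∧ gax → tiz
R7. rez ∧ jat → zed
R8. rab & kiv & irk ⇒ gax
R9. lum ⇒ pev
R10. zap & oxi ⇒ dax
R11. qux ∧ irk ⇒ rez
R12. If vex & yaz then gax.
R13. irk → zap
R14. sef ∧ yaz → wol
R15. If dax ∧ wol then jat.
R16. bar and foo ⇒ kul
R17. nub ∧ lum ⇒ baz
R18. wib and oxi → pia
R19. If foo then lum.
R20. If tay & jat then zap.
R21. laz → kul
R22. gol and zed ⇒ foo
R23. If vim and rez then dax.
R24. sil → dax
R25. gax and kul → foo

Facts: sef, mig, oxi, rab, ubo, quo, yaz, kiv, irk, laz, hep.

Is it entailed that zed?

gax  (by R8: rab, kiv, irk)
zap  (by R13: irk)
wol  (by R14: sef, yaz)
kul  (by R21: laz)
foo  (by R25: gax, kul)
dax  (by R10: zap, oxi)
jat  (by R15: dax, wol)
lum  (by R19: foo)
pev  (by R9: lum)
qux  (by R2: pev, yaz)
rez  (by R11: qux, irk)
zed  (by R7: rez, jat)

Yes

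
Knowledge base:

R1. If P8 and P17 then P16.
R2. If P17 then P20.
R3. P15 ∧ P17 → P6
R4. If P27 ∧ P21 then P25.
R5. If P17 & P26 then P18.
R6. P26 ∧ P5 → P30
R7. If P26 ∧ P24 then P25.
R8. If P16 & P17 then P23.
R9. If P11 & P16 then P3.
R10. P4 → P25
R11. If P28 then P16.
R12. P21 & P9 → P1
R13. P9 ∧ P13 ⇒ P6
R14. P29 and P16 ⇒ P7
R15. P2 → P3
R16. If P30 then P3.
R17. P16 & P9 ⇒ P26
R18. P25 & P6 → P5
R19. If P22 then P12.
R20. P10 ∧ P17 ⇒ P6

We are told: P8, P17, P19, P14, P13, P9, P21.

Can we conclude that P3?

No

Forward chaining from the given facts derives: P16, P20, P23, P1, P6, P26, P18.
Rules concluding P3: R9 needs P11; R15 needs P2; R16 needs P30 — none of these are established.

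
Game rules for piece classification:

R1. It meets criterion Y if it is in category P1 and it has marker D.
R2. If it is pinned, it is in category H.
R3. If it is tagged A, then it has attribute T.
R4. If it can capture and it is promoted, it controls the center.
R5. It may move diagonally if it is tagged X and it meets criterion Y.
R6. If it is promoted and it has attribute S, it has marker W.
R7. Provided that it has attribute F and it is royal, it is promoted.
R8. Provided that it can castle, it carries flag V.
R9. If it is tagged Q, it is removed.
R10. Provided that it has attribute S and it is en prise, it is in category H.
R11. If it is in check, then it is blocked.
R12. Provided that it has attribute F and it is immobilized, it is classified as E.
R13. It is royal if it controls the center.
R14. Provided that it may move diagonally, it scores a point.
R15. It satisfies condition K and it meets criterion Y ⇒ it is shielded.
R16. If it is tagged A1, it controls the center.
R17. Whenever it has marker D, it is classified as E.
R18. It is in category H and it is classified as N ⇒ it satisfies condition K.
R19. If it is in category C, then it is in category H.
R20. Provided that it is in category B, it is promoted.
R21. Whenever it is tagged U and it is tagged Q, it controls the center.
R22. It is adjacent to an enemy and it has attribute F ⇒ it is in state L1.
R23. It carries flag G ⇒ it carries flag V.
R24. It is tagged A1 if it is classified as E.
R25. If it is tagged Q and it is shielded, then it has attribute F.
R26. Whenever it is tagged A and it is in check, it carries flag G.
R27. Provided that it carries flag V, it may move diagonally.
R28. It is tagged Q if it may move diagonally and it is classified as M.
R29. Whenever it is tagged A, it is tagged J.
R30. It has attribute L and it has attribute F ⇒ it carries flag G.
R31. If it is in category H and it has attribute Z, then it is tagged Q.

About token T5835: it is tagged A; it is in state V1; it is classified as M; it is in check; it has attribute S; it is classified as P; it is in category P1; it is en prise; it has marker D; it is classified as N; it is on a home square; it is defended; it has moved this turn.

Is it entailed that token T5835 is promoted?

Yes

By R1 (it is in category P1, it has marker D): it meets criterion Y.
By R10 (it has attribute S, it is en prise): it is in category H.
By R17 (it has marker D): it is classified as E.
By R18 (it is in category H, it is classified as N): it satisfies condition K.
By R24 (it is classified as E): it is tagged A1.
By R26 (it is tagged A, it is in check): it carries flag G.
By R15 (it satisfies condition K, it meets criterion Y): it is shielded.
By R16 (it is tagged A1): it controls the center.
By R23 (it carries flag G): it carries flag V.
By R27 (it carries flag V): it may move diagonally.
By R28 (it may move diagonally, it is classified as M): it is tagged Q.
By R13 (it controls the center): it is royal.
By R25 (it is tagged Q, it is shielded): it has attribute F.
By R7 (it has attribute F, it is royal): it is promoted.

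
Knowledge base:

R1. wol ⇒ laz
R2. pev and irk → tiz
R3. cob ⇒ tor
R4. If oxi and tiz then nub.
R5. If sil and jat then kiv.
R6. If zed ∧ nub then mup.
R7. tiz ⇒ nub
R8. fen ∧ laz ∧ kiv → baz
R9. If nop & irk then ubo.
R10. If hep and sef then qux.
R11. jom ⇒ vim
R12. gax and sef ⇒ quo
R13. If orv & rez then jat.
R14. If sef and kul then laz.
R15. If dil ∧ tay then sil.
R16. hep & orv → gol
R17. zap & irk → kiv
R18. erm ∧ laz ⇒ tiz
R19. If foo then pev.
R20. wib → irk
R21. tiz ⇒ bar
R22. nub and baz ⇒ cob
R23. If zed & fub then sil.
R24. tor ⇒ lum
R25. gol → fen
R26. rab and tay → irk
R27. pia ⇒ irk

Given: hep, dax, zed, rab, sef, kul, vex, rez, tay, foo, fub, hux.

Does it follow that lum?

Forward chaining from the given facts derives: qux, laz, pev, sil, irk, tiz, nub, bar, mup.
The only rule concluding lum is R24, which needs tor; that is never established.

No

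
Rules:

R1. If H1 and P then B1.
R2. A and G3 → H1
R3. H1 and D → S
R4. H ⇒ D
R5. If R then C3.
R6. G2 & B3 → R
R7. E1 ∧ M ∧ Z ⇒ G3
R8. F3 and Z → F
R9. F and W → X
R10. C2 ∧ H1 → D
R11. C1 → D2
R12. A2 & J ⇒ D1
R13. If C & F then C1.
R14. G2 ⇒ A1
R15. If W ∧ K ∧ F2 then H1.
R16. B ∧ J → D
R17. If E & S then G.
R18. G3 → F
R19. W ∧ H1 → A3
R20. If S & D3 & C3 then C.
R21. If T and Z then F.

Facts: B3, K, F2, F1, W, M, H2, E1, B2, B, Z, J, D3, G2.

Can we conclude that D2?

Yes

R  (by R6: G2, B3)
G3  (by R7: E1, M, Z)
H1  (by R15: W, K, F2)
D  (by R16: B, J)
F  (by R18: G3)
S  (by R3: H1, D)
C3  (by R5: R)
C  (by R20: S, D3, C3)
C1  (by R13: C, F)
D2  (by R11: C1)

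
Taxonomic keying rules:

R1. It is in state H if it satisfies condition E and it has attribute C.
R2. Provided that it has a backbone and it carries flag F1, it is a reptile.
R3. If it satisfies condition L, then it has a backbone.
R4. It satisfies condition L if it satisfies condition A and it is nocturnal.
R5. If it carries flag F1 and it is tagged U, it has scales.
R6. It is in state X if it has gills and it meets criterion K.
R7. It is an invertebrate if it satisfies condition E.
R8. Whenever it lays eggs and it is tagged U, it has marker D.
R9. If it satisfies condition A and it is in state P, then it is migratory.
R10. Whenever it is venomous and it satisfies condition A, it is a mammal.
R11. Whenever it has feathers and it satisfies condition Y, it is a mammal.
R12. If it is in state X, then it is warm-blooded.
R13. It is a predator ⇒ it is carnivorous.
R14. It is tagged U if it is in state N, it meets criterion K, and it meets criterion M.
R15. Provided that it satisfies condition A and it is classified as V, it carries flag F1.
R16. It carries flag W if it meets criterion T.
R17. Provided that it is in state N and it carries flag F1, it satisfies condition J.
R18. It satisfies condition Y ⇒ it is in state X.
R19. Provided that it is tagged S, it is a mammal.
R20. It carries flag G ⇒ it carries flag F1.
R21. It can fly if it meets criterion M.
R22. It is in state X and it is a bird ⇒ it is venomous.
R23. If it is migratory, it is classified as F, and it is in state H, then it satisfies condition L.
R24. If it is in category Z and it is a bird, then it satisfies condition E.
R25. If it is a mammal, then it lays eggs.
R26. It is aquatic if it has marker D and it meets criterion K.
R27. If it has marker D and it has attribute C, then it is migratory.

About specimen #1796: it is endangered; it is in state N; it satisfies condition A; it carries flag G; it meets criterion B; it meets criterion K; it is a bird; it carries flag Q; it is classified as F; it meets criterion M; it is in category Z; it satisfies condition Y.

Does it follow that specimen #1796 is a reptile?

Forward chaining from the given facts derives: is tagged U, is in state X, carries flag F1, can fly, is venomous, satisfies condition E, has scales, is an invertebrate, is a mammal, is warm-blooded, satisfies condition J, lays eggs, has marker D, is aquatic.
The only rule concluding "it is a reptile" is R2, which needs "it has a backbone"; that is never established.

No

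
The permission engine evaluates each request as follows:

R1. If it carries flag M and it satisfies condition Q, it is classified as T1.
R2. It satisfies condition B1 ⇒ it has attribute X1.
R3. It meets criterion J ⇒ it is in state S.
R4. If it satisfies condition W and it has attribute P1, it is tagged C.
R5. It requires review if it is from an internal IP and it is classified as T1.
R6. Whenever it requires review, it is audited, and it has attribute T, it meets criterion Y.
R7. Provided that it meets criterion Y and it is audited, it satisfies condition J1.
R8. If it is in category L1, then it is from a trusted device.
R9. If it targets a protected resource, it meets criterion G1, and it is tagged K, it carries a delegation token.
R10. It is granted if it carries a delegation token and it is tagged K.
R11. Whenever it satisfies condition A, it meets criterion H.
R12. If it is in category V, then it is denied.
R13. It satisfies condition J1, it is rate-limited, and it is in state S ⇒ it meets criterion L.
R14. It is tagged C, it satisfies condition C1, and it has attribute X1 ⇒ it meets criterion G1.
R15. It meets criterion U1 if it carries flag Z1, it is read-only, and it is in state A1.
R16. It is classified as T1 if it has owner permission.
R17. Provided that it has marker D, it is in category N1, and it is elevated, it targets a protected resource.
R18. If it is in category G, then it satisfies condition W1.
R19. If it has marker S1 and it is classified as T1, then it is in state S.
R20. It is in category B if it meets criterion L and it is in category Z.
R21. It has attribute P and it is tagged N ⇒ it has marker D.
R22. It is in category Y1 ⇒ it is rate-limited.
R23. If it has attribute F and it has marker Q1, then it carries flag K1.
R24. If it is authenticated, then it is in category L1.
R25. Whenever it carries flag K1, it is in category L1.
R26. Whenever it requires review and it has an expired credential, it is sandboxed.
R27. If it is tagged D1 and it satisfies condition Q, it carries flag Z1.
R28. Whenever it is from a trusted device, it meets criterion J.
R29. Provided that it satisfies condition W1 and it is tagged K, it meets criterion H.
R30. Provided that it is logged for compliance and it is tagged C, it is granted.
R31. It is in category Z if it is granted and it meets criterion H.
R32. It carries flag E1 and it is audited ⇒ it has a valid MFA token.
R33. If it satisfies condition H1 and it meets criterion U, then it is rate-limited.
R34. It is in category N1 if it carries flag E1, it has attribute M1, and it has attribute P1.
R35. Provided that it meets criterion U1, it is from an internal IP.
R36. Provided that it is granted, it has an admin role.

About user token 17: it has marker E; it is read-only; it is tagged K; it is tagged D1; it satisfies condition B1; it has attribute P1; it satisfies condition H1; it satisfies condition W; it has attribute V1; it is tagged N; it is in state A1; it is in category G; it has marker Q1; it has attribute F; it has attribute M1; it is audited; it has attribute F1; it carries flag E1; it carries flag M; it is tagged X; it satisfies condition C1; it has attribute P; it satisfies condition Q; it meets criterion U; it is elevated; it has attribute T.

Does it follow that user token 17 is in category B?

By R1 (it carries flag M, it satisfies condition Q): it is classified as T1.
By R2 (it satisfies condition B1): it has attribute X1.
By R4 (it satisfies condition W, it has attribute P1): it is tagged C.
By R14 (it is tagged C, it satisfies condition C1, it has attribute X1): it meets criterion G1.
By R18 (it is in category G): it satisfies condition W1.
By R21 (it has attribute P, it is tagged N): it has marker D.
By R23 (it has attribute F, it has marker Q1): it carries flag K1.
By R25 (it carries flag K1): it is in category L1.
By R27 (it is tagged D1, it satisfies condition Q): it carries flag Z1.
By R29 (it satisfies condition W1, it is tagged K): it meets criterion H.
By R33 (it satisfies condition H1, it meets criterion U): it is rate-limited.
By R34 (it carries flag E1, it has attribute M1, it has attribute P1): it is in category N1.
By R8 (it is in category L1): it is from a trusted device.
By R15 (it carries flag Z1, it is read-only, it is in state A1): it meets criterion U1.
By R17 (it has marker D, it is in category N1, it is elevated): it targets a protected resource.
By R28 (it is from a trusted device): it meets criterion J.
By R35 (it meets criterion U1): it is from an internal IP.
By R3 (it meets criterion J): it is in state S.
By R5 (it is from an internal IP, it is classified as T1): it requires review.
By R6 (it requires review, it is audited, it has attribute T): it meets criterion Y.
By R7 (it meets criterion Y, it is audited): it satisfies condition J1.
By R9 (it targets a protected resource, it meets criterion G1, it is tagged K): it carries a delegation token.
By R10 (it carries a delegation token, it is tagged K): it is granted.
By R13 (it satisfies condition J1, it is rate-limited, it is in state S): it meets criterion L.
By R31 (it is granted, it meets criterion H): it is in category Z.
By R20 (it meets criterion L, it is in category Z): it is in category B.

Yes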